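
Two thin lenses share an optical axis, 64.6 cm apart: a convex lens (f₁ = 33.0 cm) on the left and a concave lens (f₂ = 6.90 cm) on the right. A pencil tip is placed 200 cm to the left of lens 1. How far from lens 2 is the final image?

5.41 cm

Lens 1: 1/d_i1 = 1/f₁ − 1/d_o1 = 1/(33.0) − 1/(200) = 0.02530, so d_i1 = 39.52 cm.
The intermediate image is 39.52 cm to the right of lens 1, which is 64.6 − (39.52) = 25.08 cm to the left of lens 2, so d_o2 = +25.08 cm.
Lens 2 is diverging, so f₂ = −6.90 cm.
Lens 2: 1/d_i2 = 1/f₂ − 1/d_o2 = 1/(-6.90) − 1/(25.08) = -0.1848, so d_i2 = -5.41 cm.
The final image is virtual, 5.41 cm to the left of lens 2 (overall magnification ≈ -0.043).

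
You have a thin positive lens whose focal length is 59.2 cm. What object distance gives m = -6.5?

m = −d_i/d_o ⇒ d_i = −m·d_o.
1/f = 1/d_o + 1/d_i = 1/d_o − 1/(m·d_o) = (1 − 1/m)/d_o, so d_o = f(1 − 1/m) = (59.20)(1 − 1/(-6.5)) = 68.3 cm.

68.3 cm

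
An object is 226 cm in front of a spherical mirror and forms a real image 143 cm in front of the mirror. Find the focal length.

f = 87.6 cm (concave)

Real image ⇒ d_i = +143 cm.
1/f = 1/d_o + 1/d_i = 1/(226) + 1/(143) = 0.01142, so f = 87.6 cm.
Since f is positive, the spherical mirror is concave.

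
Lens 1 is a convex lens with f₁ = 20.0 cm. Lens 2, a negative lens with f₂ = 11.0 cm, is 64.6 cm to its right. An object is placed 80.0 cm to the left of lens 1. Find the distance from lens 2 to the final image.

8.53 cm

Lens 1: 1/d_i1 = 1/f₁ − 1/d_o1 = 1/(20.0) − 1/(80.0) = 0.03750, so d_i1 = 26.67 cm.
The intermediate image is 26.67 cm to the right of lens 1, which is 64.6 − (26.67) = 37.93 cm to the left of lens 2, so d_o2 = +37.93 cm.
Lens 2 is diverging, so f₂ = −11.0 cm.
Lens 2: 1/d_i2 = 1/f₂ − 1/d_o2 = 1/(-11.0) − 1/(37.93) = -0.1173, so d_i2 = -8.53 cm.
The final image is virtual, 8.53 cm to the left of lens 2 (overall magnification ≈ -0.075).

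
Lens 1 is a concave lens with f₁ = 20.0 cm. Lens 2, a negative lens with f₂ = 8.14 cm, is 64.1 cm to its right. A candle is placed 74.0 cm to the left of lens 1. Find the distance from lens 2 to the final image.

Lens 1 is diverging, so f₁ = −20.0 cm.
Lens 1: 1/d_i1 = 1/f₁ − 1/d_o1 = 1/(-20.0) − 1/(74.0) = -0.06351, so d_i1 = -15.74 cm.
The intermediate image is 15.74 cm to the left of lens 1 (virtual), which is 64.1 − (-15.74) = 79.84 cm to the left of lens 2, so d_o2 = +79.84 cm.
Lens 2 is diverging, so f₂ = −8.14 cm.
Lens 2: 1/d_i2 = 1/f₂ − 1/d_o2 = 1/(-8.14) − 1/(79.84) = -0.1354, so d_i2 = -7.39 cm.
The final image is virtual, 7.39 cm to the left of lens 2 (overall magnification ≈ 0.020).

7.39 cm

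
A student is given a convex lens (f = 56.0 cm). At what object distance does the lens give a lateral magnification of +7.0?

48.0 cm

m = −d_i/d_o ⇒ d_i = −m·d_o.
1/f = 1/d_o + 1/d_i = 1/d_o − 1/(m·d_o) = (1 − 1/m)/d_o, so d_o = f(1 − 1/m) = (56.00)(1 − 1/(+7.0)) = 48.0 cm.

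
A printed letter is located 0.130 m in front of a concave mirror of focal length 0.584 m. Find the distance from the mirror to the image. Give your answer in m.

Mirror equation: 1/v = 1/f − 1/u = 1/(0.5840) − 1/(0.130) = 1.712 − 7.692 = -5.980, so v = -0.167 m.
The image is virtual, upright and enlarged, behind the mirror.

0.167 m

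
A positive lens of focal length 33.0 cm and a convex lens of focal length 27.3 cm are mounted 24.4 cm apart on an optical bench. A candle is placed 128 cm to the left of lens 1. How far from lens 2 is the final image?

11.6 cm

Lens 1: 1/d_i1 = 1/f₁ − 1/d_o1 = 1/(33.0) − 1/(128) = 0.02249, so d_i1 = 44.46 cm.
The intermediate image is 44.46 cm to the right of lens 1, which lies 20.06 cm to the right of lens 2 — a virtual object — so d_o2 = −20.06 cm.
Lens 2: 1/d_i2 = 1/f₂ − 1/d_o2 = 1/(27.3) − 1/(-20.06) = 0.08648, so d_i2 = 11.6 cm.
The final image is real, 11.6 cm to the right of lens 2 (overall magnification ≈ -0.20).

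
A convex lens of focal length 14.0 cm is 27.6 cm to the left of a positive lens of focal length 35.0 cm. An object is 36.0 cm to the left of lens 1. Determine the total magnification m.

m = -0.735

Lens 1: 1/d_i1 = 1/(14.0) − 1/(36.0) = 0.04365, so d_i1 = 22.91 cm; m₁ = −d_i1/d_o1 = -0.6364.
d_o2 = 27.6 − (22.91) = 4.690 cm.
Lens 2: 1/d_i2 = 1/(35.0) − 1/(4.690) = -0.1846, so d_i2 = -5.416 cm; m₂ = −d_i2/d_o2 = +1.155.
m = m₁·m₂ = (-0.6364)(+1.155) = -0.735.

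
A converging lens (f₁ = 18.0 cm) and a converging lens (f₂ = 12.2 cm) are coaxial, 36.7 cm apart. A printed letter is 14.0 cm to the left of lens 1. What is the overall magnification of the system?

m = -0.627

Lens 1: 1/d_i1 = 1/(18.0) − 1/(14.0) = -0.01587, so d_i1 = -63.00 cm; m₁ = −d_i1/d_o1 = +4.500.
d_o2 = 36.7 − (-63.00) = 99.70 cm.
Lens 2: 1/d_i2 = 1/(12.2) − 1/(99.70) = 0.07194, so d_i2 = 13.90 cm; m₂ = −d_i2/d_o2 = -0.1394.
m = m₁·m₂ = (+4.500)(-0.1394) = -0.627.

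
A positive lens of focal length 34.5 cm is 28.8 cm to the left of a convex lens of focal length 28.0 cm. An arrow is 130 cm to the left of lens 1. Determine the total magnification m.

m = -0.219

Lens 1: 1/d_i1 = 1/(34.5) − 1/(130) = 0.02129, so d_i1 = 46.96 cm; m₁ = −d_i1/d_o1 = -0.3612.
d_o2 = 28.8 − (46.96) = -18.16 cm (virtual object).
Lens 2: 1/d_i2 = 1/(28.0) − 1/(-18.16) = 0.09078, so d_i2 = 11.02 cm; m₂ = −d_i2/d_o2 = +0.6066.
m = m₁·m₂ = (-0.3612)(+0.6066) = -0.219.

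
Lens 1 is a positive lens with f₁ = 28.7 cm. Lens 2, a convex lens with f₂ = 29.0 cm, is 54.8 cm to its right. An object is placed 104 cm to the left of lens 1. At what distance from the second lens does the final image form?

Lens 1: 1/d_i1 = 1/f₁ − 1/d_o1 = 1/(28.7) − 1/(104) = 0.02523, so d_i1 = 39.64 cm.
The intermediate image is 39.64 cm to the right of lens 1, which is 54.8 − (39.64) = 15.16 cm to the left of lens 2, so d_o2 = +15.16 cm.
Lens 2: 1/d_i2 = 1/f₂ − 1/d_o2 = 1/(29.0) − 1/(15.16) = -0.03148, so d_i2 = -31.8 cm.
The final image is virtual, 31.8 cm to the left of lens 2 (overall magnification ≈ -0.80).

31.8 cm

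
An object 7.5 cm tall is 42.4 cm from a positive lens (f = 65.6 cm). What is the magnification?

1/d_i = 1/f − 1/d_o = 1/(65.60) − 1/(42.4) = -0.008341, so d_i = -119.9 cm.
m = −d_i/d_o = −(-119.9)/(42.4) = +2.83.
The image is virtual, upright and enlarged, on the same side as the object.

m = +2.83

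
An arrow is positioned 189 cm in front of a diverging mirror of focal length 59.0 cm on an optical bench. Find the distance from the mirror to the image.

45.0 cm

For a diverging mirror, f = -59.0 cm.
Mirror equation: 1/q = 1/f − 1/p = 1/(-59.00) − 1/(189) = -0.01695 − 0.005291 = -0.02224, so q = -45.0 cm.
The image is virtual, upright and reduced, behind the mirror.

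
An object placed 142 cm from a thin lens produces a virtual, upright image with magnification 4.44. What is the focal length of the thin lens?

f = 183 cm (converging)

m = −d_i/d_o ⇒ d_i = −m·d_o = −(+4.44)·(142) = -630.5 cm.
1/f = 1/d_o + 1/d_i = 1/(142) + 1/(-630.5) = 0.005456, so f = 183 cm.
Since f is positive, the thin lens is converging.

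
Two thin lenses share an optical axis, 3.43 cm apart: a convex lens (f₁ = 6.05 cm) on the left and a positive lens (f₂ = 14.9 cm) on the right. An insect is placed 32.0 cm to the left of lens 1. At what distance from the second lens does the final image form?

3.17 cm

Lens 1: 1/d_i1 = 1/f₁ − 1/d_o1 = 1/(6.05) − 1/(32.0) = 0.1340, so d_i1 = 7.461 cm.
The intermediate image is 7.461 cm to the right of lens 1, which lies 4.031 cm to the right of lens 2 — a virtual object — so d_o2 = −4.031 cm.
Lens 2: 1/d_i2 = 1/f₂ − 1/d_o2 = 1/(14.9) − 1/(-4.031) = 0.3152, so d_i2 = 3.17 cm.
The final image is real, 3.17 cm to the right of lens 2 (overall magnification ≈ -0.18).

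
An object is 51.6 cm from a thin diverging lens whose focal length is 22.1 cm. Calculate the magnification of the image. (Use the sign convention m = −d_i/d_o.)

m = +0.300

For a diverging lens, f = -22.1 cm.
1/d_i = 1/f − 1/d_o = 1/(-22.10) − 1/(51.6) = -0.06463, so d_i = -15.47 cm.
m = −d_i/d_o = −(-15.47)/(51.6) = +0.300.
The image is virtual, upright and reduced, on the same side as the object.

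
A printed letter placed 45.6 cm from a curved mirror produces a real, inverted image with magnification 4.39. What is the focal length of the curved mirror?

f = 37.1 cm (concave)

m = −d_i/d_o ⇒ d_i = −m·d_o = −(-4.39)·(45.6) = 200.2 cm.
1/f = 1/d_o + 1/d_i = 1/(45.6) + 1/(200.2) = 0.02692, so f = 37.1 cm.
Since f is positive, the curved mirror is concave.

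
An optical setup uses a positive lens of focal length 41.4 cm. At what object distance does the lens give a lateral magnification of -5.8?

m = −d_i/d_o ⇒ d_i = −m·d_o.
1/f = 1/d_o + 1/d_i = 1/d_o − 1/(m·d_o) = (1 − 1/m)/d_o, so d_o = f(1 − 1/m) = (41.40)(1 − 1/(-5.8)) = 48.5 cm.

48.5 cm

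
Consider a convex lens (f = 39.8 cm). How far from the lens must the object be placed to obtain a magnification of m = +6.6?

m = −d_i/d_o ⇒ d_i = −m·d_o.
1/f = 1/d_o + 1/d_i = 1/d_o − 1/(m·d_o) = (1 − 1/m)/d_o, so d_o = f(1 − 1/m) = (39.80)(1 − 1/(+6.6)) = 33.8 cm.

33.8 cm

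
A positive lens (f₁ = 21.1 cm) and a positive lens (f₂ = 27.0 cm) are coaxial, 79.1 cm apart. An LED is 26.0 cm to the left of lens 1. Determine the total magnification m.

Lens 1: 1/d_i1 = 1/(21.1) − 1/(26.0) = 0.008932, so d_i1 = 112.0 cm; m₁ = −d_i1/d_o1 = -4.308.
d_o2 = 79.1 − (112.0) = -32.90 cm (virtual object).
Lens 2: 1/d_i2 = 1/(27.0) − 1/(-32.90) = 0.06743, so d_i2 = 14.83 cm; m₂ = −d_i2/d_o2 = +0.4508.
m = m₁·m₂ = (-4.308)(+0.4508) = -1.94.

m = -1.94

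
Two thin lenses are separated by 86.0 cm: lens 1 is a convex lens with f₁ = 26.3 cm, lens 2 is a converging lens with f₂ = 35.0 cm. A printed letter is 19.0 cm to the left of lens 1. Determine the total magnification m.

Lens 1: 1/d_i1 = 1/(26.3) − 1/(19.0) = -0.01461, so d_i1 = -68.45 cm; m₁ = −d_i1/d_o1 = +3.603.
d_o2 = 86.0 − (-68.45) = 154.4 cm.
Lens 2: 1/d_i2 = 1/(35.0) − 1/(154.4) = 0.02209, so d_i2 = 45.26 cm; m₂ = −d_i2/d_o2 = -0.2931.
m = m₁·m₂ = (+3.603)(-0.2931) = -1.06.

m = -1.06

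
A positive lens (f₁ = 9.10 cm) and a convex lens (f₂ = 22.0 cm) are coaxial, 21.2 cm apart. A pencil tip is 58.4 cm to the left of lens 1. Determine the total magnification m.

Lens 1: 1/d_i1 = 1/(9.10) − 1/(58.4) = 0.09277, so d_i1 = 10.78 cm; m₁ = −d_i1/d_o1 = -0.1846.
d_o2 = 21.2 − (10.78) = 10.42 cm.
Lens 2: 1/d_i2 = 1/(22.0) − 1/(10.42) = -0.05051, so d_i2 = -19.80 cm; m₂ = −d_i2/d_o2 = +1.900.
m = m₁·m₂ = (-0.1846)(+1.900) = -0.351.

m = -0.351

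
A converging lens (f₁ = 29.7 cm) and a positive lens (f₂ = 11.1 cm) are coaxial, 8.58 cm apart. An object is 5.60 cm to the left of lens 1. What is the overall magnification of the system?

Lens 1: 1/d_i1 = 1/(29.7) − 1/(5.60) = -0.1449, so d_i1 = -6.901 cm; m₁ = −d_i1/d_o1 = +1.232.
d_o2 = 8.58 − (-6.901) = 15.48 cm.
Lens 2: 1/d_i2 = 1/(11.1) − 1/(15.48) = 0.02549, so d_i2 = 39.23 cm; m₂ = −d_i2/d_o2 = -2.534.
m = m₁·m₂ = (+1.232)(-2.534) = -3.12.

m = -3.12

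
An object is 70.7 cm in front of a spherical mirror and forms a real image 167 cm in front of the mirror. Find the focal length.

Real image ⇒ d_i = +167 cm.
1/f = 1/d_o + 1/d_i = 1/(70.7) + 1/(167) = 0.02013, so f = 49.7 cm.
Since f is positive, the spherical mirror is concave.

f = 49.7 cm (concave)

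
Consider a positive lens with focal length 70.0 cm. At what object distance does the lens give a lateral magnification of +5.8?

57.9 cm

m = −d_i/d_o ⇒ d_i = −m·d_o.
1/f = 1/d_o + 1/d_i = 1/d_o − 1/(m·d_o) = (1 − 1/m)/d_o, so d_o = f(1 − 1/m) = (70.00)(1 − 1/(+5.8)) = 57.9 cm.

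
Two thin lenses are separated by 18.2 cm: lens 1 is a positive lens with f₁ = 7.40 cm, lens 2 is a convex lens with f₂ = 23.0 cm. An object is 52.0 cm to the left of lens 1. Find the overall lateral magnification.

Lens 1: 1/d_i1 = 1/(7.40) − 1/(52.0) = 0.1159, so d_i1 = 8.628 cm; m₁ = −d_i1/d_o1 = -0.1659.
d_o2 = 18.2 − (8.628) = 9.572 cm.
Lens 2: 1/d_i2 = 1/(23.0) − 1/(9.572) = -0.06099, so d_i2 = -16.40 cm; m₂ = −d_i2/d_o2 = +1.713.
m = m₁·m₂ = (-0.1659)(+1.713) = -0.284.

m = -0.284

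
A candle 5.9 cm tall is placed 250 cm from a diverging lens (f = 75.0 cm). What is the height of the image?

1.36 cm

For a diverging lens, f = -75.0 cm.
1/d_i = 1/f − 1/d_o = 1/(-75.00) − 1/(250) = -0.01733, so d_i = -57.69 cm.
m = −d_i/d_o = +0.2308.
|h_i| = |m|·h_o = 0.2308 × 5.9 = 1.36 cm. The image is virtual, upright and reduced, on the same side as the object.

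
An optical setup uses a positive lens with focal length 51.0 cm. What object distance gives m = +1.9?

24.2 cm

m = −d_i/d_o ⇒ d_i = −m·d_o.
1/f = 1/d_o + 1/d_i = 1/d_o − 1/(m·d_o) = (1 − 1/m)/d_o, so d_o = f(1 − 1/m) = (51.00)(1 − 1/(+1.9)) = 24.2 cm.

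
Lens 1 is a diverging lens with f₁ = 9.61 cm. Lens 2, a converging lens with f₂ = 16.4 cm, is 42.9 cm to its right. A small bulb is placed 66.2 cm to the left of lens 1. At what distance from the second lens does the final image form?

24.1 cm

Lens 1 is diverging, so f₁ = −9.61 cm.
Lens 1: 1/d_i1 = 1/f₁ − 1/d_o1 = 1/(-9.61) − 1/(66.2) = -0.1192, so d_i1 = -8.392 cm.
The intermediate image is 8.392 cm to the left of lens 1 (virtual), which is 42.9 − (-8.392) = 51.29 cm to the left of lens 2, so d_o2 = +51.29 cm.
Lens 2: 1/d_i2 = 1/f₂ − 1/d_o2 = 1/(16.4) − 1/(51.29) = 0.04148, so d_i2 = 24.1 cm.
The final image is real, 24.1 cm to the right of lens 2 (overall magnification ≈ -0.060).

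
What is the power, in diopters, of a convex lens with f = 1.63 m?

P = +0.613 D

P = 1/f = 1/(1.63 m) = +0.613 D.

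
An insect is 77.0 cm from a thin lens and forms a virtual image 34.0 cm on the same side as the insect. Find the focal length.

Virtual image ⇒ d_i = −34.0 cm.
1/f = 1/d_o + 1/d_i = 1/(77.0) + 1/(-34.0) = -0.01642, so f = -60.9 cm.
Since f is negative, the thin lens is diverging.

f = -60.9 cm (diverging)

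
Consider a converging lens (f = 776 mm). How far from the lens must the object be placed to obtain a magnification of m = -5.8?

m = −d_i/d_o ⇒ d_i = −m·d_o.
1/f = 1/d_o + 1/d_i = 1/d_o − 1/(m·d_o) = (1 − 1/m)/d_o, so d_o = f(1 − 1/m) = (776.0)(1 − 1/(-5.8)) = 910 mm.

910 mm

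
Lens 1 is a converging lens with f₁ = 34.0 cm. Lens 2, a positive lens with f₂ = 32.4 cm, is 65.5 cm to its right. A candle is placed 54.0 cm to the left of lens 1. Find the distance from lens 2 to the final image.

14.5 cm

Lens 1: 1/d_i1 = 1/f₁ − 1/d_o1 = 1/(34.0) − 1/(54.0) = 0.01089, so d_i1 = 91.80 cm.
The intermediate image is 91.80 cm to the right of lens 1, which lies 26.30 cm to the right of lens 2 — a virtual object — so d_o2 = −26.30 cm.
Lens 2: 1/d_i2 = 1/f₂ − 1/d_o2 = 1/(32.4) − 1/(-26.30) = 0.06889, so d_i2 = 14.5 cm.
The final image is real, 14.5 cm to the right of lens 2 (overall magnification ≈ -0.94).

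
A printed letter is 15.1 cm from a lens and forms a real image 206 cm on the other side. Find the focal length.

Real image ⇒ d_i = +206 cm.
1/f = 1/d_o + 1/d_i = 1/(15.1) + 1/(206) = 0.07108, so f = 14.1 cm.
Since f is positive, the lens is converging.

f = 14.1 cm (converging)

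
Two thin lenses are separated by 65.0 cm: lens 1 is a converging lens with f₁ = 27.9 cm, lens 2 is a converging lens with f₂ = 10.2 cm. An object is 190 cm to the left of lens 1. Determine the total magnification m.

Lens 1: 1/d_i1 = 1/(27.9) − 1/(190) = 0.03058, so d_i1 = 32.70 cm; m₁ = −d_i1/d_o1 = -0.1721.
d_o2 = 65.0 − (32.70) = 32.30 cm.
Lens 2: 1/d_i2 = 1/(10.2) − 1/(32.30) = 0.06708, so d_i2 = 14.91 cm; m₂ = −d_i2/d_o2 = -0.4615.
m = m₁·m₂ = (-0.1721)(-0.4615) = +0.0794.

m = +0.0794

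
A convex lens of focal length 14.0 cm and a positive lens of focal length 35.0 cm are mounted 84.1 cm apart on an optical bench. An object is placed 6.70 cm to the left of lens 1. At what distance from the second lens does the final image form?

Lens 1: 1/d_i1 = 1/f₁ − 1/d_o1 = 1/(14.0) − 1/(6.70) = -0.07783, so d_i1 = -12.85 cm.
The intermediate image is 12.85 cm to the left of lens 1 (virtual), which is 84.1 − (-12.85) = 96.95 cm to the left of lens 2, so d_o2 = +96.95 cm.
Lens 2: 1/d_i2 = 1/f₂ − 1/d_o2 = 1/(35.0) − 1/(96.95) = 0.01826, so d_i2 = 54.8 cm.
The final image is real, 54.8 cm to the right of lens 2 (overall magnification ≈ -1.1).

54.8 cm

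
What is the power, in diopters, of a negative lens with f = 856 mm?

For a negative lens, f = −856 mm.
f = -85.6 cm = -0.856 m.
P = 1/f = 1/(-0.856 m) = -1.17 D.

P = -1.17 D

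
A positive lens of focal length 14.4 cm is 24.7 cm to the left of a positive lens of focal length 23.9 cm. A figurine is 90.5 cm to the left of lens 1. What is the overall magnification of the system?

Lens 1: 1/d_i1 = 1/(14.4) − 1/(90.5) = 0.05839, so d_i1 = 17.12 cm; m₁ = −d_i1/d_o1 = -0.1892.
d_o2 = 24.7 − (17.12) = 7.580 cm.
Lens 2: 1/d_i2 = 1/(23.9) − 1/(7.580) = -0.09009, so d_i2 = -11.10 cm; m₂ = −d_i2/d_o2 = +1.464.
m = m₁·m₂ = (-0.1892)(+1.464) = -0.277.

m = -0.277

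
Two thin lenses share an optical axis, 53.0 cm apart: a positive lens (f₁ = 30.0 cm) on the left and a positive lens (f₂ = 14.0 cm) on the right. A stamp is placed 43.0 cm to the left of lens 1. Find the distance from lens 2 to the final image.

Lens 1: 1/d_i1 = 1/f₁ − 1/d_o1 = 1/(30.0) − 1/(43.0) = 0.01008, so d_i1 = 99.23 cm.
The intermediate image is 99.23 cm to the right of lens 1, which lies 46.23 cm to the right of lens 2 — a virtual object — so d_o2 = −46.23 cm.
Lens 2: 1/d_i2 = 1/f₂ − 1/d_o2 = 1/(14.0) − 1/(-46.23) = 0.09306, so d_i2 = 10.7 cm.
The final image is real, 10.7 cm to the right of lens 2 (overall magnification ≈ -0.54).

10.7 cm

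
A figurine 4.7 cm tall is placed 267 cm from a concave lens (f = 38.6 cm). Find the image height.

For a concave lens, f = -38.6 cm.
1/d_i = 1/f − 1/d_o = 1/(-38.60) − 1/(267) = -0.02965, so d_i = -33.72 cm.
m = −d_i/d_o = +0.1263.
|h_i| = |m|·h_o = 0.1263 × 4.7 = 0.594 cm. The image is virtual, upright and reduced, on the same side as the object.

0.594 cm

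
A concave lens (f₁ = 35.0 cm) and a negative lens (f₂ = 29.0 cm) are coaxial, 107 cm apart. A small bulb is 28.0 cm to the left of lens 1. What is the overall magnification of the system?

m = +0.106

f₁ = −35.0 cm (diverging).
Lens 1: 1/d_i1 = 1/(-35.0) − 1/(28.0) = -0.06429, so d_i1 = -15.56 cm; m₁ = −d_i1/d_o1 = +0.5557.
d_o2 = 107 − (-15.56) = 122.6 cm.
f₂ = −29.0 cm (diverging).
Lens 2: 1/d_i2 = 1/(-29.0) − 1/(122.6) = -0.04264, so d_i2 = -23.45 cm; m₂ = −d_i2/d_o2 = +0.1913.
m = m₁·m₂ = (+0.5557)(+0.1913) = +0.106.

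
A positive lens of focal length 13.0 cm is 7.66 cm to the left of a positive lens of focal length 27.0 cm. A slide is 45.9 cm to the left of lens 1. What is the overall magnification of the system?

Lens 1: 1/d_i1 = 1/(13.0) − 1/(45.9) = 0.05514, so d_i1 = 18.14 cm; m₁ = −d_i1/d_o1 = -0.3952.
d_o2 = 7.66 − (18.14) = -10.48 cm (virtual object).
Lens 2: 1/d_i2 = 1/(27.0) − 1/(-10.48) = 0.1325, so d_i2 = 7.550 cm; m₂ = −d_i2/d_o2 = +0.7204.
m = m₁·m₂ = (-0.3952)(+0.7204) = -0.285.

m = -0.285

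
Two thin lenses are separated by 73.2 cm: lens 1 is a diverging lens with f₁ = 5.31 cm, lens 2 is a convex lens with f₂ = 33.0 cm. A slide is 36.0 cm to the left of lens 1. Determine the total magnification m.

f₁ = −5.31 cm (diverging).
Lens 1: 1/d_i1 = 1/(-5.31) − 1/(36.0) = -0.2161, so d_i1 = -4.627 cm; m₁ = −d_i1/d_o1 = +0.1285.
d_o2 = 73.2 − (-4.627) = 77.83 cm.
Lens 2: 1/d_i2 = 1/(33.0) − 1/(77.83) = 0.01745, so d_i2 = 57.29 cm; m₂ = −d_i2/d_o2 = -0.7361.
m = m₁·m₂ = (+0.1285)(-0.7361) = -0.0946.

m = -0.0946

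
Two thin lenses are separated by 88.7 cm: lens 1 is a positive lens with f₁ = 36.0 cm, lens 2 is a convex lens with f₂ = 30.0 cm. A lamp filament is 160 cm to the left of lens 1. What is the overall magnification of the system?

Lens 1: 1/d_i1 = 1/(36.0) − 1/(160) = 0.02153, so d_i1 = 46.45 cm; m₁ = −d_i1/d_o1 = -0.2903.
d_o2 = 88.7 − (46.45) = 42.25 cm.
Lens 2: 1/d_i2 = 1/(30.0) − 1/(42.25) = 0.009665, so d_i2 = 103.5 cm; m₂ = −d_i2/d_o2 = -2.449.
m = m₁·m₂ = (-0.2903)(-2.449) = +0.711.

m = +0.711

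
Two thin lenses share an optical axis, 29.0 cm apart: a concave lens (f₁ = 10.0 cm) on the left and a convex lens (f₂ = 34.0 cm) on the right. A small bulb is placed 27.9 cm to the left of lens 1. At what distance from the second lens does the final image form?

524 cm

Lens 1 is diverging, so f₁ = −10.0 cm.
Lens 1: 1/d_i1 = 1/f₁ − 1/d_o1 = 1/(-10.0) − 1/(27.9) = -0.1358, so d_i1 = -7.361 cm.
The intermediate image is 7.361 cm to the left of lens 1 (virtual), which is 29.0 − (-7.361) = 36.36 cm to the left of lens 2, so d_o2 = +36.36 cm.
Lens 2: 1/d_i2 = 1/f₂ − 1/d_o2 = 1/(34.0) − 1/(36.36) = 0.001909, so d_i2 = 524 cm.
The final image is real, 524 cm to the right of lens 2 (overall magnification ≈ -3.8).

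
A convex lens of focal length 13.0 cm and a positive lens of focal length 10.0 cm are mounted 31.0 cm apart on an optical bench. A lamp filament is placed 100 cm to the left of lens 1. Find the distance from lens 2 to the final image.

26.5 cm

Lens 1: 1/d_i1 = 1/f₁ − 1/d_o1 = 1/(13.0) − 1/(100) = 0.06692, so d_i1 = 14.94 cm.
The intermediate image is 14.94 cm to the right of lens 1, which is 31.0 − (14.94) = 16.06 cm to the left of lens 2, so d_o2 = +16.06 cm.
Lens 2: 1/d_i2 = 1/f₂ − 1/d_o2 = 1/(10.0) − 1/(16.06) = 0.03773, so d_i2 = 26.5 cm.
The final image is real, 26.5 cm to the right of lens 2 (overall magnification ≈ 0.25).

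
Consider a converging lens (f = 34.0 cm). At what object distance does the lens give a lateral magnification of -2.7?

46.6 cm

m = −d_i/d_o ⇒ d_i = −m·d_o.
1/f = 1/d_o + 1/d_i = 1/d_o − 1/(m·d_o) = (1 − 1/m)/d_o, so d_o = f(1 − 1/m) = (34.00)(1 − 1/(-2.7)) = 46.6 cm.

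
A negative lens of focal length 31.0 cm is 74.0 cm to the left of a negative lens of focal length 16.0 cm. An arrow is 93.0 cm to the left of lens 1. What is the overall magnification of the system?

f₁ = −31.0 cm (diverging).
Lens 1: 1/d_i1 = 1/(-31.0) − 1/(93.0) = -0.04301, so d_i1 = -23.25 cm; m₁ = −d_i1/d_o1 = +0.2500.
d_o2 = 74.0 − (-23.25) = 97.25 cm.
f₂ = −16.0 cm (diverging).
Lens 2: 1/d_i2 = 1/(-16.0) − 1/(97.25) = -0.07278, so d_i2 = -13.74 cm; m₂ = −d_i2/d_o2 = +0.1413.
m = m₁·m₂ = (+0.2500)(+0.1413) = +0.0353.

m = +0.0353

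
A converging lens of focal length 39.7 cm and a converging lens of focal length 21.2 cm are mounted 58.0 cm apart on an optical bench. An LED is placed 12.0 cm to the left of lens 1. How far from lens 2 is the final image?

Lens 1: 1/d_i1 = 1/f₁ − 1/d_o1 = 1/(39.7) − 1/(12.0) = -0.05814, so d_i1 = -17.20 cm.
The intermediate image is 17.20 cm to the left of lens 1 (virtual), which is 58.0 − (-17.20) = 75.20 cm to the left of lens 2, so d_o2 = +75.20 cm.
Lens 2: 1/d_i2 = 1/f₂ − 1/d_o2 = 1/(21.2) − 1/(75.20) = 0.03387, so d_i2 = 29.5 cm.
The final image is real, 29.5 cm to the right of lens 2 (overall magnification ≈ -0.56).

29.5 cm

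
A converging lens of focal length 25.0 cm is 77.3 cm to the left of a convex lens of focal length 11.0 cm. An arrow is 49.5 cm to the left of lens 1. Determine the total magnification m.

m = +0.711

Lens 1: 1/d_i1 = 1/(25.0) − 1/(49.5) = 0.01980, so d_i1 = 50.51 cm; m₁ = −d_i1/d_o1 = -1.020.
d_o2 = 77.3 − (50.51) = 26.79 cm.
Lens 2: 1/d_i2 = 1/(11.0) − 1/(26.79) = 0.05358, so d_i2 = 18.66 cm; m₂ = −d_i2/d_o2 = -0.6966.
m = m₁·m₂ = (-1.020)(-0.6966) = +0.711.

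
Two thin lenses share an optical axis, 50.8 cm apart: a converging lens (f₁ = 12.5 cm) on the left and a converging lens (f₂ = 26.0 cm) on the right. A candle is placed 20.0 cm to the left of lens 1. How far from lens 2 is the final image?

Lens 1: 1/d_i1 = 1/f₁ − 1/d_o1 = 1/(12.5) − 1/(20.0) = 0.03000, so d_i1 = 33.33 cm.
The intermediate image is 33.33 cm to the right of lens 1, which is 50.8 − (33.33) = 17.47 cm to the left of lens 2, so d_o2 = +17.47 cm.
Lens 2: 1/d_i2 = 1/f₂ − 1/d_o2 = 1/(26.0) − 1/(17.47) = -0.01878, so d_i2 = -53.2 cm.
The final image is virtual, 53.2 cm to the left of lens 2 (overall magnification ≈ -5.1).

53.2 cm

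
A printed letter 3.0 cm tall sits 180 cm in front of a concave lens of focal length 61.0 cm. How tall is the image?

0.759 cm

For a concave lens, f = -61.0 cm.
1/d_i = 1/f − 1/d_o = 1/(-61.00) − 1/(180) = -0.02195, so d_i = -45.56 cm.
m = −d_i/d_o = +0.2531.
|h_i| = |m|·h_o = 0.2531 × 3.0 = 0.759 cm. The image is virtual, upright and reduced, on the same side as the object.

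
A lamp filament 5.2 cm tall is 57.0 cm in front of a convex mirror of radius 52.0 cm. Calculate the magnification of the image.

m = +0.313

f = R/2 = 52.0/2 = 26.00 cm; for a convex mirror, f = -26.00 cm.
1/d_i = 1/f − 1/d_o = 1/(-26.00) − 1/(57.0) = -0.05601, so d_i = -17.86 cm.
m = −d_i/d_o = −(-17.86)/(57.0) = +0.313.
The image is virtual, upright and reduced, behind the mirror.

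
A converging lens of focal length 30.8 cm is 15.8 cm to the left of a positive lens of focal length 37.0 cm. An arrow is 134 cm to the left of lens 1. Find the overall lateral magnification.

Lens 1: 1/d_i1 = 1/(30.8) − 1/(134) = 0.02500, so d_i1 = 39.99 cm; m₁ = −d_i1/d_o1 = -0.2984.
d_o2 = 15.8 − (39.99) = -24.19 cm (virtual object).
Lens 2: 1/d_i2 = 1/(37.0) − 1/(-24.19) = 0.06837, so d_i2 = 14.63 cm; m₂ = −d_i2/d_o2 = +0.6047.
m = m₁·m₂ = (-0.2984)(+0.6047) = -0.180.

m = -0.180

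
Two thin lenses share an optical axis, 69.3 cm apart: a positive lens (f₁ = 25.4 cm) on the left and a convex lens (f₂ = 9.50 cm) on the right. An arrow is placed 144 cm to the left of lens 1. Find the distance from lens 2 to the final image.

Lens 1: 1/d_i1 = 1/f₁ − 1/d_o1 = 1/(25.4) − 1/(144) = 0.03243, so d_i1 = 30.84 cm.
The intermediate image is 30.84 cm to the right of lens 1, which is 69.3 − (30.84) = 38.46 cm to the left of lens 2, so d_o2 = +38.46 cm.
Lens 2: 1/d_i2 = 1/f₂ − 1/d_o2 = 1/(9.50) − 1/(38.46) = 0.07926, so d_i2 = 12.6 cm.
The final image is real, 12.6 cm to the right of lens 2 (overall magnification ≈ 0.070).

12.6 cm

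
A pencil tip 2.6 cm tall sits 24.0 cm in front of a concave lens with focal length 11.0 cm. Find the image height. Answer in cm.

0.817 cm

For a concave lens, f = -11.0 cm.
1/d_i = 1/f − 1/d_o = 1/(-11.00) − 1/(24.0) = -0.1326, so d_i = -7.543 cm.
m = −d_i/d_o = +0.3143.
|h_i| = |m|·h_o = 0.3143 × 2.6 = 0.817 cm. The image is virtual, upright and reduced, on the same side as the object.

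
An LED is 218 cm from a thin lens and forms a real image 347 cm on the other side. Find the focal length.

Real image ⇒ d_i = +347 cm.
1/f = 1/d_o + 1/d_i = 1/(218) + 1/(347) = 0.007469, so f = 134 cm.
Since f is positive, the thin lens is converging.

f = 134 cm (converging)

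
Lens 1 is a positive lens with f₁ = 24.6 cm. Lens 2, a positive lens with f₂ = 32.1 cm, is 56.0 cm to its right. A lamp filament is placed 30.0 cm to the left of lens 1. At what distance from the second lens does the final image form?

Lens 1: 1/d_i1 = 1/f₁ − 1/d_o1 = 1/(24.6) − 1/(30.0) = 0.007317, so d_i1 = 136.7 cm.
The intermediate image is 136.7 cm to the right of lens 1, which lies 80.70 cm to the right of lens 2 — a virtual object — so d_o2 = −80.70 cm.
Lens 2: 1/d_i2 = 1/f₂ − 1/d_o2 = 1/(32.1) − 1/(-80.70) = 0.04354, so d_i2 = 23.0 cm.
The final image is real, 23.0 cm to the right of lens 2 (overall magnification ≈ -1.3).

23.0 cm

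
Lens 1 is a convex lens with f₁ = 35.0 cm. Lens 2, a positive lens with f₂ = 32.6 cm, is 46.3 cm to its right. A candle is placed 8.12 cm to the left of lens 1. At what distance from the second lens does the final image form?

76.4 cm

Lens 1: 1/d_i1 = 1/f₁ − 1/d_o1 = 1/(35.0) − 1/(8.12) = -0.09458, so d_i1 = -10.57 cm.
The intermediate image is 10.57 cm to the left of lens 1 (virtual), which is 46.3 − (-10.57) = 56.87 cm to the left of lens 2, so d_o2 = +56.87 cm.
Lens 2: 1/d_i2 = 1/f₂ − 1/d_o2 = 1/(32.6) − 1/(56.87) = 0.01309, so d_i2 = 76.4 cm.
The final image is real, 76.4 cm to the right of lens 2 (overall magnification ≈ -1.7).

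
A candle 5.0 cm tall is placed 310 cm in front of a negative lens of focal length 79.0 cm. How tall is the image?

1.02 cm

For a negative lens, f = -79.0 cm.
1/d_i = 1/f − 1/d_o = 1/(-79.00) − 1/(310) = -0.01588, so d_i = -62.96 cm.
m = −d_i/d_o = +0.2031.
|h_i| = |m|·h_o = 0.2031 × 5.0 = 1.02 cm. The image is virtual, upright and reduced, on the same side as the object.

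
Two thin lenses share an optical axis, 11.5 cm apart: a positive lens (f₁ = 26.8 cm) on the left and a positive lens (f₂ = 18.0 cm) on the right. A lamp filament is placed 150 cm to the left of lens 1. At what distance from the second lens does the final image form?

9.72 cm

Lens 1: 1/d_i1 = 1/f₁ − 1/d_o1 = 1/(26.8) − 1/(150) = 0.03065, so d_i1 = 32.63 cm.
The intermediate image is 32.63 cm to the right of lens 1, which lies 21.13 cm to the right of lens 2 — a virtual object — so d_o2 = −21.13 cm.
Lens 2: 1/d_i2 = 1/f₂ − 1/d_o2 = 1/(18.0) − 1/(-21.13) = 0.1029, so d_i2 = 9.72 cm.
The final image is real, 9.72 cm to the right of lens 2 (overall magnification ≈ -0.10).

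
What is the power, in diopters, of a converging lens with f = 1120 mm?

P = +0.893 D

f = 112 cm = 1.12 m.
P = 1/f = 1/(1.12 m) = +0.893 D.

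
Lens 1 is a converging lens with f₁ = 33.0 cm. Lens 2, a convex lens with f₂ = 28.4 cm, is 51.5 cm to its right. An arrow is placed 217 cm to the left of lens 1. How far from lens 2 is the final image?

Lens 1: 1/d_i1 = 1/f₁ − 1/d_o1 = 1/(33.0) − 1/(217) = 0.02569, so d_i1 = 38.92 cm.
The intermediate image is 38.92 cm to the right of lens 1, which is 51.5 − (38.92) = 12.58 cm to the left of lens 2, so d_o2 = +12.58 cm.
Lens 2: 1/d_i2 = 1/f₂ − 1/d_o2 = 1/(28.4) − 1/(12.58) = -0.04428, so d_i2 = -22.6 cm.
The final image is virtual, 22.6 cm to the left of lens 2 (overall magnification ≈ -0.32).

22.6 cm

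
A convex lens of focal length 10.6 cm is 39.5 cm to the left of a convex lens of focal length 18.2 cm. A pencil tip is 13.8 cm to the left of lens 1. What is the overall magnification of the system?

m = -2.47

Lens 1: 1/d_i1 = 1/(10.6) − 1/(13.8) = 0.02188, so d_i1 = 45.71 cm; m₁ = −d_i1/d_o1 = -3.312.
d_o2 = 39.5 − (45.71) = -6.210 cm (virtual object).
Lens 2: 1/d_i2 = 1/(18.2) − 1/(-6.210) = 0.2160, so d_i2 = 4.630 cm; m₂ = −d_i2/d_o2 = +0.7456.
m = m₁·m₂ = (-3.312)(+0.7456) = -2.47.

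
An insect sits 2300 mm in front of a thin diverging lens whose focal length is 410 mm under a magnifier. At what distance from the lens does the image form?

348 mm

For a diverging lens, f = -410 mm.
Lens equation: 1/d_i = 1/f − 1/d_o = 1/(-410.0) − 1/(2300) = -0.002439 − 0.0004348 = -0.002874, so d_i = -348 mm.
The image is virtual, upright and reduced, on the same side as the object.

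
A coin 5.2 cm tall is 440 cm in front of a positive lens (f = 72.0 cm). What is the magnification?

m = -0.196

1/d_i = 1/f − 1/d_o = 1/(72.00) − 1/(440) = 0.01162, so d_i = 86.09 cm.
m = −d_i/d_o = −(86.09)/(440) = -0.196.
The image is real, inverted and reduced, on the far side of the lens.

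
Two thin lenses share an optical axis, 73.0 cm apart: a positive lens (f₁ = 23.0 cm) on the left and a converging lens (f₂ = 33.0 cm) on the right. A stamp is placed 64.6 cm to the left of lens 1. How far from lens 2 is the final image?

287 cm

Lens 1: 1/d_i1 = 1/f₁ − 1/d_o1 = 1/(23.0) − 1/(64.6) = 0.02800, so d_i1 = 35.72 cm.
The intermediate image is 35.72 cm to the right of lens 1, which is 73.0 − (35.72) = 37.28 cm to the left of lens 2, so d_o2 = +37.28 cm.
Lens 2: 1/d_i2 = 1/f₂ − 1/d_o2 = 1/(33.0) − 1/(37.28) = 0.003479, so d_i2 = 287 cm.
The final image is real, 287 cm to the right of lens 2 (overall magnification ≈ 4.3).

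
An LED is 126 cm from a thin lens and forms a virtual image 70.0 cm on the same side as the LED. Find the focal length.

Virtual image ⇒ d_i = −70.0 cm.
1/f = 1/d_o + 1/d_i = 1/(126) + 1/(-70.0) = -0.006349, so f = -158 cm.
Since f is negative, the thin lens is diverging.

f = -158 cm (diverging)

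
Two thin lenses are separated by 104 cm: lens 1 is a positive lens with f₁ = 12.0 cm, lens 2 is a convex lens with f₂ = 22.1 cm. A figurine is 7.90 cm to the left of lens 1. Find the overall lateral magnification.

m = -0.616

Lens 1: 1/d_i1 = 1/(12.0) − 1/(7.90) = -0.04325, so d_i1 = -23.12 cm; m₁ = −d_i1/d_o1 = +2.927.
d_o2 = 104 − (-23.12) = 127.1 cm.
Lens 2: 1/d_i2 = 1/(22.1) − 1/(127.1) = 0.03738, so d_i2 = 26.75 cm; m₂ = −d_i2/d_o2 = -0.2105.
m = m₁·m₂ = (+2.927)(-0.2105) = -0.616.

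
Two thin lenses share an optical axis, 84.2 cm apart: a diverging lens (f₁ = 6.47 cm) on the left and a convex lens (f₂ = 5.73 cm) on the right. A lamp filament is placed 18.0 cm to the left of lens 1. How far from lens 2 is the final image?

Lens 1 is diverging, so f₁ = −6.47 cm.
Lens 1: 1/d_i1 = 1/f₁ − 1/d_o1 = 1/(-6.47) − 1/(18.0) = -0.2101, so d_i1 = -4.759 cm.
The intermediate image is 4.759 cm to the left of lens 1 (virtual), which is 84.2 − (-4.759) = 88.96 cm to the left of lens 2, so d_o2 = +88.96 cm.
Lens 2: 1/d_i2 = 1/f₂ − 1/d_o2 = 1/(5.73) − 1/(88.96) = 0.1633, so d_i2 = 6.12 cm.
The final image is real, 6.12 cm to the right of lens 2 (overall magnification ≈ -0.018).

6.12 cm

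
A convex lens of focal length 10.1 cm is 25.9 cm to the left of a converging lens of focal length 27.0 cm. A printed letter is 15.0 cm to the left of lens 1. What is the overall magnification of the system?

m = -1.74

Lens 1: 1/d_i1 = 1/(10.1) − 1/(15.0) = 0.03234, so d_i1 = 30.92 cm; m₁ = −d_i1/d_o1 = -2.061.
d_o2 = 25.9 − (30.92) = -5.020 cm (virtual object).
Lens 2: 1/d_i2 = 1/(27.0) − 1/(-5.020) = 0.2362, so d_i2 = 4.233 cm; m₂ = −d_i2/d_o2 = +0.8432.
m = m₁·m₂ = (-2.061)(+0.8432) = -1.74.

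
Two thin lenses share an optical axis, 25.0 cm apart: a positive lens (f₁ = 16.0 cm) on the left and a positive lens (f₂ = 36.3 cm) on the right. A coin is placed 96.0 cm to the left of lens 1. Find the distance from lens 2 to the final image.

6.90 cm

Lens 1: 1/d_i1 = 1/f₁ − 1/d_o1 = 1/(16.0) − 1/(96.0) = 0.05208, so d_i1 = 19.20 cm.
The intermediate image is 19.20 cm to the right of lens 1, which is 25.0 − (19.20) = 5.800 cm to the left of lens 2, so d_o2 = +5.800 cm.
Lens 2: 1/d_i2 = 1/f₂ − 1/d_o2 = 1/(36.3) − 1/(5.800) = -0.1449, so d_i2 = -6.90 cm.
The final image is virtual, 6.90 cm to the left of lens 2 (overall magnification ≈ -0.24).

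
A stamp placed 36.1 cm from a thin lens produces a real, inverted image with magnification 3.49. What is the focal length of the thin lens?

m = −d_i/d_o ⇒ d_i = −m·d_o = −(-3.49)·(36.1) = 126.0 cm.
1/f = 1/d_o + 1/d_i = 1/(36.1) + 1/(126.0) = 0.03564, so f = 28.1 cm.
Since f is positive, the thin lens is converging.

f = 28.1 cm (converging)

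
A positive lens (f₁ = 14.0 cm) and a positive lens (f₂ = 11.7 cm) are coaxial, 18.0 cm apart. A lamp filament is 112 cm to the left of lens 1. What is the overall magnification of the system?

Lens 1: 1/d_i1 = 1/(14.0) − 1/(112) = 0.06250, so d_i1 = 16.00 cm; m₁ = −d_i1/d_o1 = -0.1429.
d_o2 = 18.0 − (16.00) = 2.000 cm.
Lens 2: 1/d_i2 = 1/(11.7) − 1/(2.000) = -0.4145, so d_i2 = -2.412 cm; m₂ = −d_i2/d_o2 = +1.206.
m = m₁·m₂ = (-0.1429)(+1.206) = -0.172.

m = -0.172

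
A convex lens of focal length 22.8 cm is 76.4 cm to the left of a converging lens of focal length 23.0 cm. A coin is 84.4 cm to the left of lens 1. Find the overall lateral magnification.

m = +0.384

Lens 1: 1/d_i1 = 1/(22.8) − 1/(84.4) = 0.03201, so d_i1 = 31.24 cm; m₁ = −d_i1/d_o1 = -0.3701.
d_o2 = 76.4 − (31.24) = 45.16 cm.
Lens 2: 1/d_i2 = 1/(23.0) − 1/(45.16) = 0.02133, so d_i2 = 46.87 cm; m₂ = −d_i2/d_o2 = -1.038.
m = m₁·m₂ = (-0.3701)(-1.038) = +0.384.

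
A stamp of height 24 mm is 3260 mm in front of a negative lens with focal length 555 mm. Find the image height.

3.49 mm

For a negative lens, f = -555 mm.
1/d_i = 1/f − 1/d_o = 1/(-555.0) − 1/(3260) = -0.002109, so d_i = -474.3 mm.
m = −d_i/d_o = +0.1455.
|h_i| = |m|·h_o = 0.1455 × 24 = 3.49 mm. The image is virtual, upright and reduced, on the same side as the object.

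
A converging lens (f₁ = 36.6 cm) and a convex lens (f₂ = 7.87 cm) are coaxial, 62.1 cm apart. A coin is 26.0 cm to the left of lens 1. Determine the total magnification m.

m = -0.189

Lens 1: 1/d_i1 = 1/(36.6) − 1/(26.0) = -0.01114, so d_i1 = -89.77 cm; m₁ = −d_i1/d_o1 = +3.453.
d_o2 = 62.1 − (-89.77) = 151.9 cm.
Lens 2: 1/d_i2 = 1/(7.87) − 1/(151.9) = 0.1205, so d_i2 = 8.300 cm; m₂ = −d_i2/d_o2 = -0.05464.
m = m₁·m₂ = (+3.453)(-0.05464) = -0.189.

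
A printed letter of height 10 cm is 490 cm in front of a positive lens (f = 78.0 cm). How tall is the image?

1/d_i = 1/f − 1/d_o = 1/(78.00) − 1/(490) = 0.01078, so d_i = 92.77 cm.
m = −d_i/d_o = -0.1893.
|h_i| = |m|·h_o = 0.1893 × 10 = 1.89 cm. The image is real, inverted and reduced, on the far side of the lens.

1.89 cm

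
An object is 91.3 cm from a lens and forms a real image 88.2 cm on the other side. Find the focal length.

Real image ⇒ d_i = +88.2 cm.
1/f = 1/d_o + 1/d_i = 1/(91.3) + 1/(88.2) = 0.02229, so f = 44.9 cm.
Since f is positive, the lens is converging.

f = 44.9 cm (converging)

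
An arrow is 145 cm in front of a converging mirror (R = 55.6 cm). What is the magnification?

m = -0.237

f = R/2 = 55.6/2 = 27.80 cm.
1/d_i = 1/f − 1/d_o = 1/(27.80) − 1/(145) = 0.02907, so d_i = 34.39 cm.
m = −d_i/d_o = −(34.39)/(145) = -0.237.
The image is real, inverted and reduced, in front of the mirror.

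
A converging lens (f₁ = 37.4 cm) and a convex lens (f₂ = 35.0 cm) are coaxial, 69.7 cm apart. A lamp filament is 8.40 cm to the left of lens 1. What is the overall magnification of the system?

Lens 1: 1/d_i1 = 1/(37.4) − 1/(8.40) = -0.09231, so d_i1 = -10.83 cm; m₁ = −d_i1/d_o1 = +1.289.
d_o2 = 69.7 − (-10.83) = 80.53 cm.
Lens 2: 1/d_i2 = 1/(35.0) − 1/(80.53) = 0.01615, so d_i2 = 61.91 cm; m₂ = −d_i2/d_o2 = -0.7687.
m = m₁·m₂ = (+1.289)(-0.7687) = -0.991.

m = -0.991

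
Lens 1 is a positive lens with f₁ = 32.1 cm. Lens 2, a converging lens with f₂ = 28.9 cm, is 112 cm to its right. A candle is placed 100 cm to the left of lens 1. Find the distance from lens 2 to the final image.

Lens 1: 1/d_i1 = 1/f₁ − 1/d_o1 = 1/(32.1) − 1/(100) = 0.02115, so d_i1 = 47.28 cm.
The intermediate image is 47.28 cm to the right of lens 1, which is 112 − (47.28) = 64.72 cm to the left of lens 2, so d_o2 = +64.72 cm.
Lens 2: 1/d_i2 = 1/f₂ − 1/d_o2 = 1/(28.9) − 1/(64.72) = 0.01915, so d_i2 = 52.2 cm.
The final image is real, 52.2 cm to the right of lens 2 (overall magnification ≈ 0.38).

52.2 cm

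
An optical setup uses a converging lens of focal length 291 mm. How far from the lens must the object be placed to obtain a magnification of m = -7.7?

m = −d_i/d_o ⇒ d_i = −m·d_o.
1/f = 1/d_o + 1/d_i = 1/d_o − 1/(m·d_o) = (1 − 1/m)/d_o, so d_o = f(1 − 1/m) = (291.0)(1 − 1/(-7.7)) = 329 mm.

329 mm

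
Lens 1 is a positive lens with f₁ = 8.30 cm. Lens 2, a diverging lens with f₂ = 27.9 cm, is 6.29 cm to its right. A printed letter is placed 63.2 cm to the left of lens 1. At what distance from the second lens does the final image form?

3.70 cm

Lens 1: 1/d_i1 = 1/f₁ − 1/d_o1 = 1/(8.30) − 1/(63.2) = 0.1047, so d_i1 = 9.555 cm.
The intermediate image is 9.555 cm to the right of lens 1, which lies 3.265 cm to the right of lens 2 — a virtual object — so d_o2 = −3.265 cm.
Lens 2 is diverging, so f₂ = −27.9 cm.
Lens 2: 1/d_i2 = 1/f₂ − 1/d_o2 = 1/(-27.9) − 1/(-3.265) = 0.2704, so d_i2 = 3.70 cm.
The final image is real, 3.70 cm to the right of lens 2 (overall magnification ≈ -0.17).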